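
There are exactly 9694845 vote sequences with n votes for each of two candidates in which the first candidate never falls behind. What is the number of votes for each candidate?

15

Such ballot sequences with n votes each are counted by C_n, and C_15 = 9694845.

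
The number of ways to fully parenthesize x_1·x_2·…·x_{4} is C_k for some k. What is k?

Bracketing 4 factors into binary products is counted by C_{4−1} = C_3.

3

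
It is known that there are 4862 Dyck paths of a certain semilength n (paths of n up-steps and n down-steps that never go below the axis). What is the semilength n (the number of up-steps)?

9

Dyck paths of semilength n are counted by C_n. The Catalan number equal to 4862 is C_9.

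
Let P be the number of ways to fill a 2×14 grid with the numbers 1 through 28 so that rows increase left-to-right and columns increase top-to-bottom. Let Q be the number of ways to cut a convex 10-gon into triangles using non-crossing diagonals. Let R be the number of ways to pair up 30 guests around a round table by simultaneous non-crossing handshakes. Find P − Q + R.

Standard Young tableaux of shape 2×n are counted by C_n; here n = 14. So P = C_14 = 2674440.
A convex 10-gon is triangulated into 8 triangles, and the number of such triangulations is the Catalan number C_{10−2} = C_8. So Q = C_8 = 1430.
Non-crossing handshake pairings of 2n people are counted by C_n; 30 people gives n = 15. So R = C_15 = 9694845.
P − Q + R = 2674440 − 1430 + 9694845 = 12367855.

12367855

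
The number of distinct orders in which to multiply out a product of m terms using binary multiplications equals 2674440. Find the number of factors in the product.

15

Parenthesizations of m factors are counted by C_{m−1}, and C_14 = 2674440.
So the index is 14, and the number of factors is 14 + 1 = 15.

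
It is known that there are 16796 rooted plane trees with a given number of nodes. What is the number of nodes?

Rooted ordered trees on m nodes are counted by C_{m−1}, and C_10 = 16796.
So the index is 10, and the number of nodes is 10 + 1 = 11.

11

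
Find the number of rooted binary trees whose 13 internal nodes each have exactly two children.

Full binary trees with n internal nodes are counted by C_n; here n = 13.
C_13 = C(26,13)/14 = 10400600/14 = 742900.

742900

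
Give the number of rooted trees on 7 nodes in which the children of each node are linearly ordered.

A rooted plane tree on 7 nodes has 6 edges, and such trees are counted by C_6.
C_6 = 132.

132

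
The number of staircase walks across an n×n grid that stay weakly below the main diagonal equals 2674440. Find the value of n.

14

Such diagonal-avoiding paths in an n×n grid are counted by C_n; 2674440 = C_14.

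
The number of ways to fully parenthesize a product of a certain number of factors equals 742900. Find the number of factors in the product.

Parenthesizations of m factors are counted by C_{m−1}. Since C_13 = 742900, the index is 13.
So the index is 13, and the number of factors is 13 + 1 = 14.

14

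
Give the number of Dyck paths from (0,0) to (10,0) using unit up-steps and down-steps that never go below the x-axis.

Paths of 5 up- and 5 down-steps that never dip below the axis are Dyck paths; their count is C_5.
C_5 = C(10,5)/6 = 252/6 = 42.

42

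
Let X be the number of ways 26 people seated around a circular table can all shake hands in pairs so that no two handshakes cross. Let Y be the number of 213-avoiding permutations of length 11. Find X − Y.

684114

Non-crossing handshake pairings of 2n people are counted by C_n; 26 people gives n = 13. So X = C_13 = 742900.
For any fixed pattern of length 3, the pattern-avoiding permutations of [11] number C_11. So Y = C_11 = 58786.
X − Y = 742900 − 58786 = 684114.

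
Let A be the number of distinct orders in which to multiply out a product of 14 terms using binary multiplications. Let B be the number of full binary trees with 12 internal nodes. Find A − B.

534888

Ways to associate a product of 14 factors correspond to binary trees on 14 leaves, so the count is C_13. So A = C_13 = 742900.
The number of full binary trees on 12 internal nodes is the Catalan number C_12. So B = C_12 = 208012.
A − B = 742900 − 208012 = 534888.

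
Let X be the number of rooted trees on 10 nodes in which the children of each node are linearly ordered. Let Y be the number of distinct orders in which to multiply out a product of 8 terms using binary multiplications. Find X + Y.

A rooted plane tree on 10 nodes has 9 edges, and such trees are counted by C_9. So X = C_9 = 4862.
Ways to associate a product of 8 factors correspond to binary trees on 8 leaves, so the count is C_7. So Y = C_7 = 429.
X + Y = 4862 + 429 = 5291.

5291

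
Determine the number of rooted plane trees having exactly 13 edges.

A rooted plane tree with 13 edges has 14 nodes, and the count is C_13.
C_13 = 742900.

742900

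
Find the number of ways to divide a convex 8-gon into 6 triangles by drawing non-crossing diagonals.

The number of triangulations of an 8-gon is the Catalan number C_6 (index = sides − 2).
C_6 = C(12,6)/7 = 924/7 = 132.

132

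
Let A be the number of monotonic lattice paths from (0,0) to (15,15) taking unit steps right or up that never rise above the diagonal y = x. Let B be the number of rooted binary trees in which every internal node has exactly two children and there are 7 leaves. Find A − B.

9694713

Sub-diagonal monotone paths from (0,0) to (15,15) biject with Dyck paths of semilength 15, giving C_15. So A = C_15 = 9694845.
Full binary trees with 7 leaves have 7−1 = 6 internal nodes, so there are C_6 of them. So B = C_6 = 132.
A − B = 9694845 − 132 = 9694713.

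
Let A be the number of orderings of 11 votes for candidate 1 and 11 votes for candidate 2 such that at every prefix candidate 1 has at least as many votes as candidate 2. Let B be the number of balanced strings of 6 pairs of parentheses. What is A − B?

58654

Ballot sequences with n votes each where one side never trails are Dyck words, counted by C_n; here n = 11. So A = C_11 = 58786.
Balanced strings of n pairs of brackets are counted by C_n; here n = 6. So B = C_6 = 132.
A − B = 58786 − 132 = 58654.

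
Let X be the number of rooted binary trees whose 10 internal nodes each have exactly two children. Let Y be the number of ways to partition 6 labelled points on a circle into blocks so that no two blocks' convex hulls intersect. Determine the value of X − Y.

16664

The number of full binary trees on 10 internal nodes is the Catalan number C_10. So X = C_10 = 16796.
Non-crossing partitions of an n-element set are counted by C_n; here n = 6. So Y = C_6 = 132.
X − Y = 16796 − 132 = 16664.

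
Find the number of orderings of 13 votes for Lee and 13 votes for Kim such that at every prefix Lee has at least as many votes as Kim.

Reading a vote for the leader as '(' and for the other as ')' turns such a sequence into a balanced string of 13 pairs, so the count is C_13.
C_13 = 742900.

742900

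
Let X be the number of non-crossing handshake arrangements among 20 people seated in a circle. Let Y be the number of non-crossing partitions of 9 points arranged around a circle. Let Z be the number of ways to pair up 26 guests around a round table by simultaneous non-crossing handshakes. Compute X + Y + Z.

764558

With 20 = 2·10 people, non-crossing handshake pairings are non-crossing perfect matchings on a circle, counted by C_10. So X = C_10 = 16796.
The non-crossing partitions of [9] form a lattice of size C_9. So Y = C_9 = 4862.
With 26 = 2·13 people, non-crossing handshake pairings are non-crossing perfect matchings on a circle, counted by C_13. So Z = C_13 = 742900.
X + Y + Z = 16796 + 4862 + 742900 = 764558.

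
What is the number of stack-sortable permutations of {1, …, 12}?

By Knuth's characterisation, the stack-sortable permutations of length 12 are the 231-avoiders, numbering C_12.
C_12 = 208012.

208012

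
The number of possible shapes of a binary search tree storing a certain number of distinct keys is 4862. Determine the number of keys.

Binary search tree shapes on n keys are counted by C_n; 4862 = C_9.

9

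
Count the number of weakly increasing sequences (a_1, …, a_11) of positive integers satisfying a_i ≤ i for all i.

58786

Weakly increasing sequences with a_i ≤ i biject with Dyck paths of semilength 11, so there are C_11.
C_11 = C(22,11)/12 = 705432/12 = 58786.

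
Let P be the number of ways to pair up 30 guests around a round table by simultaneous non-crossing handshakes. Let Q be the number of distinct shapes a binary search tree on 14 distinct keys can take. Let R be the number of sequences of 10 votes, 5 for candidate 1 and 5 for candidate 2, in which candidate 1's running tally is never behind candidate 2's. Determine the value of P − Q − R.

7020363

With 30 = 2·15 people, non-crossing handshake pairings are non-crossing perfect matchings on a circle, counted by C_15. So P = C_15 = 9694845.
Rooted binary trees with 14 nodes (each child slot possibly empty) number C_14. So Q = C_14 = 2674440.
Reading a vote for the leader as '(' and for the other as ')' turns such a sequence into a balanced string of 5 pairs, so the count is C_5. So R = C_5 = 42.
P − Q − R = 9694845 − 2674440 − 42 = 7020363.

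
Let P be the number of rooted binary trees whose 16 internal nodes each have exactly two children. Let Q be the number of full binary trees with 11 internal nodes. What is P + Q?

35416456

Full binary trees with n internal nodes are counted by C_n; here n = 16. So P = C_16 = 35357670.
Full binary trees with n internal nodes are counted by C_n; here n = 11. So Q = C_11 = 58786.
P + Q = 35357670 + 58786 = 35416456.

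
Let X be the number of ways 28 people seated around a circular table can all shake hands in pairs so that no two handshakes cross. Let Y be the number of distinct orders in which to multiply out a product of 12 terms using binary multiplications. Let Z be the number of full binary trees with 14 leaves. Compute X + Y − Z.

With 28 = 2·14 people, non-crossing handshake pairings are non-crossing perfect matchings on a circle, counted by C_14. So X = C_14 = 2674440.
Bracketing 12 factors into binary products is counted by C_{12−1} = C_11. So Y = C_11 = 58786.
A full binary tree with L leaves has L−1 internal nodes and is counted by C_{L−1}; L = 14 gives C_13. So Z = C_13 = 742900.
X + Y − Z = 2674440 + 58786 − 742900 = 1990326.

1990326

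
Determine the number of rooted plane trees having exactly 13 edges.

A rooted plane tree with 13 edges has 14 nodes, and the count is C_13.
C_13 = 742900.

742900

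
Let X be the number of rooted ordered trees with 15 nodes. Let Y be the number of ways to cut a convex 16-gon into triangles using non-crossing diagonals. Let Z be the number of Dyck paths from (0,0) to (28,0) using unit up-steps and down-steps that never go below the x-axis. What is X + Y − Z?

A rooted plane tree on 15 nodes has 14 edges, and such trees are counted by C_14. So X = C_14 = 2674440.
A convex 16-gon is triangulated into 14 triangles, and the number of such triangulations is the Catalan number C_{16−2} = C_14. So Y = C_14 = 2674440.
Paths of 14 up- and 14 down-steps that never dip below the axis are Dyck paths; their count is C_14. So Z = C_14 = 2674440.
X + Y − Z = 2674440 + 2674440 − 2674440 = 2674440.

2674440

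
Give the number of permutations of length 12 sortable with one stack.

208012

By Knuth's characterisation, the stack-sortable permutations of length 12 are the 231-avoiders, numbering C_12.
C_12 = C_11 · 2(2·11+1)/(11+2) = 58786 · 46/13 = 208012.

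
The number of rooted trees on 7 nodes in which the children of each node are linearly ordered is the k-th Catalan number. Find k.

6

Rooted ordered (plane) trees on m nodes have m−1 edges and are counted by C_{m−1}; m = 7 gives C_6.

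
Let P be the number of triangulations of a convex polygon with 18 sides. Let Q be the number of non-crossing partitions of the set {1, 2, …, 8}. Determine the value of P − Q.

35356240

A convex 18-gon is triangulated into 16 triangles, and the number of such triangulations is the Catalan number C_{18−2} = C_16. So P = C_16 = 35357670.
Non-crossing partitions of an n-element set are counted by C_n; here n = 8. So Q = C_8 = 1430.
P − Q = 35357670 − 1430 = 35356240.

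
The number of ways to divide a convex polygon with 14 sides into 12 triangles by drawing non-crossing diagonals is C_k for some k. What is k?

12

A convex 14-gon is triangulated into 12 triangles, and the number of such triangulations is the Catalan number C_{14−2} = C_12.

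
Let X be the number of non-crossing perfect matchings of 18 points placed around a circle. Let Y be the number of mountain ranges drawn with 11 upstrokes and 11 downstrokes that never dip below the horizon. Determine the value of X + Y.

Pairing 18 circle points by 9 non-crossing chords gives C_9 matchings. So X = C_9 = 4862.
A Dyck path with 11 up-steps and 11 down-steps has semilength 11, so there are C_11 of them. So Y = C_11 = 58786.
X + Y = 4862 + 58786 = 63648.

63648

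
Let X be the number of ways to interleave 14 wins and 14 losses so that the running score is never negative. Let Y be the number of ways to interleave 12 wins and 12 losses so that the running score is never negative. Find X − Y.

Reading a vote for the leader as '(' and for the other as ')' turns such a sequence into a balanced string of 14 pairs, so the count is C_14. So X = C_14 = 2674440.
Reading a vote for the leader as '(' and for the other as ')' turns such a sequence into a balanced string of 12 pairs, so the count is C_12. So Y = C_12 = 208012.
X − Y = 2674440 − 208012 = 2466428.

2466428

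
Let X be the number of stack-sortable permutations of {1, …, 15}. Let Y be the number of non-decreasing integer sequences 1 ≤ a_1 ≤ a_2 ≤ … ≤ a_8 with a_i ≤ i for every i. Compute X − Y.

9693415

Stack-sortable permutations are exactly the 231-avoiding ones, counted by C_n; here n = 15. So X = C_15 = 9694845.
Weakly increasing sequences with a_i ≤ i biject with Dyck paths of semilength 8, so there are C_8. So Y = C_8 = 1430.
X − Y = 9694845 − 1430 = 9693415.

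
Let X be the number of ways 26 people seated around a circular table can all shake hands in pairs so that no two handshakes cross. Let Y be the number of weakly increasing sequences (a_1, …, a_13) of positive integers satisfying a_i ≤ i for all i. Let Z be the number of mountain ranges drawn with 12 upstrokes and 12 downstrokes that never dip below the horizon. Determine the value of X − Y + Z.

With 26 = 2·13 people, non-crossing handshake pairings are non-crossing perfect matchings on a circle, counted by C_13. So X = C_13 = 742900.
Weakly increasing sequences with a_i ≤ i biject with Dyck paths of semilength 13, so there are C_13. So Y = C_13 = 742900.
Dyck paths of semilength n (length 2n) are counted by C_n; here n = 12. So Z = C_12 = 208012.
X − Y + Z = 742900 − 742900 + 208012 = 208012.

208012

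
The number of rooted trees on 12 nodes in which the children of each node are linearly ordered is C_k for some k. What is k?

Rooted ordered (plane) trees on m nodes have m−1 edges and are counted by C_{m−1}; m = 12 gives C_11.

11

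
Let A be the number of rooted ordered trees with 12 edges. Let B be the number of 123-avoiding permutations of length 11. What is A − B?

149226

Rooted ordered trees with n edges are counted by C_n; here n = 12. So A = C_12 = 208012.
For any fixed pattern of length 3, the pattern-avoiding permutations of [11] number C_11. So B = C_11 = 58786.
A − B = 208012 − 58786 = 149226.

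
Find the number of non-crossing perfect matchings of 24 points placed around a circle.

Pairing 24 circle points by 12 non-crossing chords gives C_12 matchings.
C_12 = C_11 · 2(2·11+1)/(11+2) = 58786 · 46/13 = 208012.

208012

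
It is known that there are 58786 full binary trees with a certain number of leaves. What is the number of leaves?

12

Full binary trees with L leaves are counted by C_{L−1}. Since C_11 = 58786, the index is 11.
So the index is 11, and the number of leaves is 11 + 1 = 12.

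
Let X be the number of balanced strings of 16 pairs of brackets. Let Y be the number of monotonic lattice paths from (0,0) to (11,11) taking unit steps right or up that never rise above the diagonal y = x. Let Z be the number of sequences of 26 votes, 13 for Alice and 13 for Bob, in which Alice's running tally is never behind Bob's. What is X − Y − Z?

34555984

With 16 pairs the number of balanced bracket strings is the Catalan number C_16. So X = C_16 = 35357670.
Sub-diagonal monotone paths from (0,0) to (11,11) biject with Dyck paths of semilength 11, giving C_11. So Y = C_11 = 58786.
Reading a vote for the leader as '(' and for the other as ')' turns such a sequence into a balanced string of 13 pairs, so the count is C_13. So Z = C_13 = 742900.
X − Y − Z = 35357670 − 58786 − 742900 = 34555984.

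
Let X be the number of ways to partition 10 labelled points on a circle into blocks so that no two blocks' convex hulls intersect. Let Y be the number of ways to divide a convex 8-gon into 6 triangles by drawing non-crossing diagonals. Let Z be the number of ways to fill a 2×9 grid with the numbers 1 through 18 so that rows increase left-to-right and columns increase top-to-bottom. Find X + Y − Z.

Non-crossing partitions of an n-element set are counted by C_n; here n = 10. So X = C_10 = 16796.
Triangulations of a convex m-gon are counted by C_{m−2}; with m = 8 this is C_6. So Y = C_6 = 132.
Standard Young tableaux of shape 2×n are counted by C_n; here n = 9. So Z = C_9 = 4862.
X + Y − Z = 16796 + 132 − 4862 = 12066.

12066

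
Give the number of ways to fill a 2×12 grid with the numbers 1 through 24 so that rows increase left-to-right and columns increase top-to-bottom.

208012

Standard Young tableaux of shape 2×n are counted by C_n; here n = 12.
C_12 = 208012.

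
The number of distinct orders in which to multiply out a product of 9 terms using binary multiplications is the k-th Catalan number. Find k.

8

Bracketing 9 factors into binary products is counted by C_{9−1} = C_8.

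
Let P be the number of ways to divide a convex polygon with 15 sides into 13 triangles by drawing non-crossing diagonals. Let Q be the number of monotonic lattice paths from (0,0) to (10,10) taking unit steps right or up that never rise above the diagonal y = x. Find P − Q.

726104

Triangulations of a convex m-gon are counted by C_{m−2}; with m = 15 this is C_13. So P = C_13 = 742900.
Monotone paths in an n×n grid that stay weakly below the diagonal are counted by C_n; here n = 10. So Q = C_10 = 16796.
P − Q = 742900 − 16796 = 726104.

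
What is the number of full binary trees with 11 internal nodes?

Full binary trees with n internal nodes are counted by C_n; here n = 11.
C_11 = C(22,11)/12 = 705432/12 = 58786.

58786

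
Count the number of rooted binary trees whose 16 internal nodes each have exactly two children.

Full binary trees with n internal nodes are counted by C_n; here n = 16.
C_16 = C_15 · 2(2·15+1)/(15+2) = 9694845 · 62/17 = 35357670.

35357670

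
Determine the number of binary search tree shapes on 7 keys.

429

There are C_n binary search tree shapes on n keys; with n = 7 that is C_7.
C_7 = C_6 · 2(2·6+1)/(6+2) = 132 · 26/8 = 429.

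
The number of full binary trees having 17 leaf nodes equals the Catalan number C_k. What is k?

16

Full binary trees with 17 leaves have 17−1 = 16 internal nodes, so there are C_16 of them.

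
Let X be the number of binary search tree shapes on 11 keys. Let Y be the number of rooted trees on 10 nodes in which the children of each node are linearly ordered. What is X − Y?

Binary trees (left/right distinguished) on n nodes are counted by C_n; here n = 11. So X = C_11 = 58786.
Rooted ordered (plane) trees on m nodes have m−1 edges and are counted by C_{m−1}; m = 10 gives C_9. So Y = C_9 = 4862.
X − Y = 58786 − 4862 = 53924.

53924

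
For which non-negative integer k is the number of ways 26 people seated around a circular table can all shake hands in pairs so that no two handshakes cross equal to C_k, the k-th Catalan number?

13

With 26 = 2·13 people, non-crossing handshake pairings are non-crossing perfect matchings on a circle, counted by C_13.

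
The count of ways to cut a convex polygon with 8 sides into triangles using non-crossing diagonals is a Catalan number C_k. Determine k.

6

A convex 8-gon is triangulated into 6 triangles, and the number of such triangulations is the Catalan number C_{8−2} = C_6.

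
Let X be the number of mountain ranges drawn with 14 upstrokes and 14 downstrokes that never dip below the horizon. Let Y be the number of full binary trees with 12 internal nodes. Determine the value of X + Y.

Paths of 14 up- and 14 down-steps that never dip below the axis are Dyck paths; their count is C_14. So X = C_14 = 2674440.
The number of full binary trees on 12 internal nodes is the Catalan number C_12. So Y = C_12 = 208012.
X + Y = 2674440 + 208012 = 2882452.

2882452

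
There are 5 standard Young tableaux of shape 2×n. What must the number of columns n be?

Standard Young tableaux of shape 2×n are counted by C_n; 5 = C_3.

3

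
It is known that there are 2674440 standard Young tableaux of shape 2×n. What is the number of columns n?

14

Standard Young tableaux of shape 2×n are counted by C_n. The Catalan number equal to 2674440 is C_14.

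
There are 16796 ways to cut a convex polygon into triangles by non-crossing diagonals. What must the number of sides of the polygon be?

12

Triangulations of a convex m-gon are counted by C_{m−2}. Since C_10 = 16796, the index is 10.
So m − 2 = 10, giving m = 12 sides.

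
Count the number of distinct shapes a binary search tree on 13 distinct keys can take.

742900

Binary trees (left/right distinguished) on n nodes are counted by C_n; here n = 13.
C_13 = C_12 · 2(2·12+1)/(12+2) = 208012 · 50/14 = 742900.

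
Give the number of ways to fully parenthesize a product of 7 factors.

132

Ways to associate a product of 7 factors correspond to binary trees on 7 leaves, so the count is C_6.
C_6 = C_5 · 2(2·5+1)/(5+2) = 42 · 22/7 = 132.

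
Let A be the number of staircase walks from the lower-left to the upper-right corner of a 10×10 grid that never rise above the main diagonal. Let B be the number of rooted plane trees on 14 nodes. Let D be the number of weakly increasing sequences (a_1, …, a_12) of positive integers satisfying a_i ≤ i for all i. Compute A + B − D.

Monotone paths in an n×n grid that stay weakly below the diagonal are counted by C_n; here n = 10. So A = C_10 = 16796.
A rooted plane tree on 14 nodes has 13 edges, and such trees are counted by C_13. So B = C_13 = 742900.
Such sub-staircase sequences of length n are counted by C_n; here n = 12. So D = C_12 = 208012.
A + B − D = 16796 + 742900 − 208012 = 551684.

551684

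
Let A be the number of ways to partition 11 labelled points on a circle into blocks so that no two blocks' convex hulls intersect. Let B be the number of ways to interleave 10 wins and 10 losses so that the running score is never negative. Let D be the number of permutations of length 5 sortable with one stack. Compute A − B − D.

41948

Non-crossing partitions of an n-element set are counted by C_n; here n = 11. So A = C_11 = 58786.
Reading a vote for the leader as '(' and for the other as ')' turns such a sequence into a balanced string of 10 pairs, so the count is C_10. So B = C_10 = 16796.
By Knuth's characterisation, the stack-sortable permutations of length 5 are the 231-avoiders, numbering C_5. So D = C_5 = 42.
A − B − D = 58786 − 16796 − 42 = 41948.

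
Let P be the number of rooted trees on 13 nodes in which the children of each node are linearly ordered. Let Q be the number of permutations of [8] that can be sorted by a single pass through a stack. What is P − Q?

206582

A rooted plane tree on 13 nodes has 12 edges, and such trees are counted by C_12. So P = C_12 = 208012.
By Knuth's characterisation, the stack-sortable permutations of length 8 are the 231-avoiders, numbering C_8. So Q = C_8 = 1430.
P − Q = 208012 − 1430 = 206582.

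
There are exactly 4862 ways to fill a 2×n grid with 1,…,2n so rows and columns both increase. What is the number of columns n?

Standard Young tableaux of shape 2×n are counted by C_n. The Catalan number equal to 4862 is C_9.

9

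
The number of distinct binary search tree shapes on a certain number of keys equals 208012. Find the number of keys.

12

Binary search tree shapes on n keys are counted by C_n. The Catalan number equal to 208012 is C_12.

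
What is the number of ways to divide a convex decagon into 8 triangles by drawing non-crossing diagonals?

The number of triangulations of a 10-gon is the Catalan number C_8 (index = sides − 2).
C_8 = C(16,8)/9 = 12870/9 = 1430.

1430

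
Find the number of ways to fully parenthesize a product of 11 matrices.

16796

Bracketing 11 factors into binary products is counted by C_{11−1} = C_10.
C_10 = C(20,10)/11 = 184756/11 = 16796.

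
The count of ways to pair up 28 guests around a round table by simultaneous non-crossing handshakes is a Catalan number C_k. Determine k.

With 28 = 2·14 people, non-crossing handshake pairings are non-crossing perfect matchings on a circle, counted by C_14.

14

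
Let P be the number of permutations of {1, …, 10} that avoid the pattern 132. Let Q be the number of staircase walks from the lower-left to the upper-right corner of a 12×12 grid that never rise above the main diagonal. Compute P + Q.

For any fixed pattern of length 3, the pattern-avoiding permutations of [10] number C_10. So P = C_10 = 16796.
Monotone paths in an n×n grid that stay weakly below the diagonal are counted by C_n; here n = 12. So Q = C_12 = 208012.
P + Q = 16796 + 208012 = 224808.

224808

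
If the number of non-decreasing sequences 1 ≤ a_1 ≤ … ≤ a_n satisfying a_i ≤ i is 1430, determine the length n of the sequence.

8

Such sub-staircase sequences of length n are counted by C_n; 1430 = C_8.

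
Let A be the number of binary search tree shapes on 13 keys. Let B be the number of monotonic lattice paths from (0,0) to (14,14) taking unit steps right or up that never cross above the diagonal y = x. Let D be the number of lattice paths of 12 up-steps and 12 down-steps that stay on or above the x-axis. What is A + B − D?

3209328

There are C_n binary search tree shapes on n keys; with n = 13 that is C_13. So A = C_13 = 742900.
Monotone paths in an n×n grid that stay weakly below the diagonal are counted by C_n; here n = 14. So B = C_14 = 2674440.
Paths of 12 up- and 12 down-steps that never dip below the axis are Dyck paths; their count is C_12. So D = C_12 = 208012.
A + B − D = 742900 + 2674440 − 208012 = 3209328.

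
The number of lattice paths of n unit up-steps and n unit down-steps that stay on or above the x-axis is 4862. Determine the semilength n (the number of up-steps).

9

Dyck paths of semilength n are counted by C_n; 4862 = C_9.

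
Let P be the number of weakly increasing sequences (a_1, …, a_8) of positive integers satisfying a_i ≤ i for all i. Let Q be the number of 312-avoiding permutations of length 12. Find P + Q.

209442

Weakly increasing sequences with a_i ≤ i biject with Dyck paths of semilength 8, so there are C_8. So P = C_8 = 1430.
For any fixed pattern of length 3, the pattern-avoiding permutations of [12] number C_12. So Q = C_12 = 208012.
P + Q = 1430 + 208012 = 209442.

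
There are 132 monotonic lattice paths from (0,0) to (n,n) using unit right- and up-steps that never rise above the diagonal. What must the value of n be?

6

Such diagonal-avoiding paths in an n×n grid are counted by C_n, and C_6 = 132.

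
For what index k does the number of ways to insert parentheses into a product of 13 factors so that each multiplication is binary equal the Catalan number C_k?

12

Ways to associate a product of 13 factors correspond to binary trees on 13 leaves, so the count is C_12.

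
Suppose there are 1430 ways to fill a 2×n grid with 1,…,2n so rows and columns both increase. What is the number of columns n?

Standard Young tableaux of shape 2×n are counted by C_n. The Catalan number equal to 1430 is C_8.

8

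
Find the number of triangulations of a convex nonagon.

429

Triangulations of a convex m-gon are counted by C_{m−2}; with m = 9 this is C_7.
C_7 = 429.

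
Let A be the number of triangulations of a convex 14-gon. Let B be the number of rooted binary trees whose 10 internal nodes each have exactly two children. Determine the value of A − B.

191216

Triangulations of a convex m-gon are counted by C_{m−2}; with m = 14 this is C_12. So A = C_12 = 208012.
Full binary trees with n internal nodes are counted by C_n; here n = 10. So B = C_10 = 16796.
A − B = 208012 − 16796 = 191216.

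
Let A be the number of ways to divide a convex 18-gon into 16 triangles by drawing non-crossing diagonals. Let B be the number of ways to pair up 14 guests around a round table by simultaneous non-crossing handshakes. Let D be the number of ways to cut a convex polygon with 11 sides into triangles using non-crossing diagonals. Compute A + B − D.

The number of triangulations of an 18-gon is the Catalan number C_16 (index = sides − 2). So A = C_16 = 35357670.
With 14 = 2·7 people, non-crossing handshake pairings are non-crossing perfect matchings on a circle, counted by C_7. So B = C_7 = 429.
A convex 11-gon is triangulated into 9 triangles, and the number of such triangulations is the Catalan number C_{11−2} = C_9. So D = C_9 = 4862.
A + B − D = 35357670 + 429 − 4862 = 35353237.

35353237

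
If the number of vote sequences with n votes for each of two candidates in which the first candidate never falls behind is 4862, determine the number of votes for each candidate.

Such ballot sequences with n votes each are counted by C_n, and C_9 = 4862.

9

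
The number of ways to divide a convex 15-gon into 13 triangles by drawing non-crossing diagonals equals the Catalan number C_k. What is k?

13

Triangulations of a convex m-gon are counted by C_{m−2}; with m = 15 this is C_13.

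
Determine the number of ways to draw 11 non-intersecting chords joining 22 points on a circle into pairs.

Non-crossing perfect matchings of 2n points on a circle are counted by C_n; with 22 points, n = 11.
C_11 = C(22,11)/12 = 705432/12 = 58786.

58786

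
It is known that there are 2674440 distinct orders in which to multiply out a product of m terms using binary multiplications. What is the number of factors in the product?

Parenthesizations of m factors are counted by C_{m−1}, and C_14 = 2674440.
So the index is 14, and the number of factors is 14 + 1 = 15.

15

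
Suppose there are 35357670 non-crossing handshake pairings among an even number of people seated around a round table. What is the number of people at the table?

Non-crossing handshake pairings of 2n people are counted by C_n; 35357670 = C_16.
So n = 16, and there are 2n = 32 people.

32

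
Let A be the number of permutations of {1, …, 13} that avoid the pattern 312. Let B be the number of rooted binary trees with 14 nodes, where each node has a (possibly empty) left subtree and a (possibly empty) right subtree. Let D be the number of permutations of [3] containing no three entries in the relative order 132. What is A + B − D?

3417335

For any fixed pattern of length 3, the pattern-avoiding permutations of [13] number C_13. So A = C_13 = 742900.
There are C_n binary search tree shapes on n keys; with n = 14 that is C_14. So B = C_14 = 2674440.
For any fixed pattern of length 3, the pattern-avoiding permutations of [3] number C_3. So D = C_3 = 5.
A + B − D = 742900 + 2674440 − 5 = 3417335.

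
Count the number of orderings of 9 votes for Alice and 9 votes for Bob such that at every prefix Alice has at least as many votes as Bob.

4862

Ballot sequences with n votes each where one side never trails are Dyck words, counted by C_n; here n = 9.
C_9 = C_8 · 2(2·8+1)/(8+2) = 1430 · 34/10 = 4862.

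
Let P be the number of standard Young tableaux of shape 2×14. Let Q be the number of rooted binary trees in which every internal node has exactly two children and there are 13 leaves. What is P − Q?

2466428

Standard Young tableaux of shape 2×n are counted by C_n; here n = 14. So P = C_14 = 2674440.
A full binary tree with L leaves has L−1 internal nodes and is counted by C_{L−1}; L = 13 gives C_12. So Q = C_12 = 208012.
P − Q = 2674440 − 208012 = 2466428.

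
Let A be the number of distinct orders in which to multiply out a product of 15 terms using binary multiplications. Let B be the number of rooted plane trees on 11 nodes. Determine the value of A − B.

Bracketing 15 factors into binary products is counted by C_{15−1} = C_14. So A = C_14 = 2674440.
A rooted plane tree on 11 nodes has 10 edges, and such trees are counted by C_10. So B = C_10 = 16796.
A − B = 2674440 − 16796 = 2657644.

2657644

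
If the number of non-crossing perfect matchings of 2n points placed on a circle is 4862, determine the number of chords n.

Non-crossing pairings of 2n points on a circle are counted by C_n; 4862 = C_9.

9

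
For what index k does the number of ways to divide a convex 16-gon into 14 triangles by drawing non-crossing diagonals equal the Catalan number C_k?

Triangulations of a convex m-gon are counted by C_{m−2}; with m = 16 this is C_14.

14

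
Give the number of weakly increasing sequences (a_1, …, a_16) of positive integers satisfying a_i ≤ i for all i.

35357670

Such sub-staircase sequences of length n are counted by C_n; here n = 16.
C_16 = 35357670.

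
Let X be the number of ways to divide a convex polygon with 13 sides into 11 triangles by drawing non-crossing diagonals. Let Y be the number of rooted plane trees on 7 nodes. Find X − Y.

58654

The number of triangulations of a 13-gon is the Catalan number C_11 (index = sides − 2). So X = C_11 = 58786.
Rooted ordered (plane) trees on m nodes have m−1 edges and are counted by C_{m−1}; m = 7 gives C_6. So Y = C_6 = 132.
X − Y = 58786 − 132 = 58654.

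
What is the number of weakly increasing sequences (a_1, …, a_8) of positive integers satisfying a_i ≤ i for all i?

1430

Such sub-staircase sequences of length n are counted by C_n; here n = 8.
C_8 = C(16,8)/9 = 12870/9 = 1430.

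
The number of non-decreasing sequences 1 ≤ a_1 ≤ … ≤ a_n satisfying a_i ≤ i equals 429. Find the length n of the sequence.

7

Such sub-staircase sequences of length n are counted by C_n; 429 = C_7.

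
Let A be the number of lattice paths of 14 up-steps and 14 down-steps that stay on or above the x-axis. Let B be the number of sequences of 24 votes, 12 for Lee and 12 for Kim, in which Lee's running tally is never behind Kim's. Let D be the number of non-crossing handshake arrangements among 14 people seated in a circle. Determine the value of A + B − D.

2882023

Paths of 14 up- and 14 down-steps that never dip below the axis are Dyck paths; their count is C_14. So A = C_14 = 2674440.
Reading a vote for the leader as '(' and for the other as ')' turns such a sequence into a balanced string of 12 pairs, so the count is C_12. So B = C_12 = 208012.
Non-crossing handshake pairings of 2n people are counted by C_n; 14 people gives n = 7. So D = C_7 = 429.
A + B − D = 2674440 + 208012 − 429 = 2882023.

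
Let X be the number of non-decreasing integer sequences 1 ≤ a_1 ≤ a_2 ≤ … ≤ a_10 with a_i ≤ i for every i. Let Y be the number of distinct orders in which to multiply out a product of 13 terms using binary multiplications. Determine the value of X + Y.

Weakly increasing sequences with a_i ≤ i biject with Dyck paths of semilength 10, so there are C_10. So X = C_10 = 16796.
Ways to associate a product of 13 factors correspond to binary trees on 13 leaves, so the count is C_12. So Y = C_12 = 208012.
X + Y = 16796 + 208012 = 224808.

224808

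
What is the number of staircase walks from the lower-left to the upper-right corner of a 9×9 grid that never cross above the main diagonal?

Sub-diagonal monotone paths from (0,0) to (9,9) biject with Dyck paths of semilength 9, giving C_9.
C_9 = C_8 · 2(2·8+1)/(8+2) = 1430 · 34/10 = 4862.

4862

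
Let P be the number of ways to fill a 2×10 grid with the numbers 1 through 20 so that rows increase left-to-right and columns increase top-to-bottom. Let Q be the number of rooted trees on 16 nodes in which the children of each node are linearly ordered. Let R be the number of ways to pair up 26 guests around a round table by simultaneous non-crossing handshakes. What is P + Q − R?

Standard Young tableaux of shape 2×n are counted by C_n; here n = 10. So P = C_10 = 16796.
A rooted plane tree on 16 nodes has 15 edges, and such trees are counted by C_15. So Q = C_15 = 9694845.
Non-crossing handshake pairings of 2n people are counted by C_n; 26 people gives n = 13. So R = C_13 = 742900.
P + Q − R = 16796 + 9694845 − 742900 = 8968741.

8968741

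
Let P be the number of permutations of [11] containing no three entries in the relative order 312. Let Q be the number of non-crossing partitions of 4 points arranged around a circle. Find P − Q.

Permutations of [n] avoiding any single length-3 pattern are counted by C_n; here n = 11. So P = C_11 = 58786.
Non-crossing partitions of an n-element set are counted by C_n; here n = 4. So Q = C_4 = 14.
P − Q = 58786 − 14 = 58772.

58772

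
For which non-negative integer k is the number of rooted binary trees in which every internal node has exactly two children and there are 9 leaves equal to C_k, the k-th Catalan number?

8

Full binary trees with 9 leaves have 9−1 = 8 internal nodes, so there are C_8 of them.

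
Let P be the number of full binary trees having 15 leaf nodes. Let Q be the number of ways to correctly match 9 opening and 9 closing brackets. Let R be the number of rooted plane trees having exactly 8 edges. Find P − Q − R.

Full binary trees with 15 leaves have 15−1 = 14 internal nodes, so there are C_14 of them. So P = C_14 = 2674440.
A balanced arrangement of 9 bracket pairs is a Dyck word of semilength 9, so the count is C_9. So Q = C_9 = 4862.
Rooted ordered trees with n edges are counted by C_n; here n = 8. So R = C_8 = 1430.
P − Q − R = 2674440 − 4862 − 1430 = 2668148.

2668148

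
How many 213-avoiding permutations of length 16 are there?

35357670

Permutations of [n] avoiding any single length-3 pattern are counted by C_n; here n = 16.
C_16 = C(32,16)/17 = 601080390/17 = 35357670.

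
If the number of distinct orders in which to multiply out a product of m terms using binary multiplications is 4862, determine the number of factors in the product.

10

Parenthesizations of m factors are counted by C_{m−1}, and C_9 = 4862.
So the index is 9, and the number of factors is 9 + 1 = 10.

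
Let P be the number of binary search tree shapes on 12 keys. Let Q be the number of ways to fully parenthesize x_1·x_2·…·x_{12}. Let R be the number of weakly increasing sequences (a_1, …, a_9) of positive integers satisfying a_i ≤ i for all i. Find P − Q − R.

There are C_n binary search tree shapes on n keys; with n = 12 that is C_12. So P = C_12 = 208012.
Ways to associate a product of 12 factors correspond to binary trees on 12 leaves, so the count is C_11. So Q = C_11 = 58786.
Such sub-staircase sequences of length n are counted by C_n; here n = 9. So R = C_9 = 4862.
P − Q − R = 208012 − 58786 − 4862 = 144364.

144364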